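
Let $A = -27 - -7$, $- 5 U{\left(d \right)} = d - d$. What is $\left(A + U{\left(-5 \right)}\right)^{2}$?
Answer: $400$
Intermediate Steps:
$U{\left(d \right)} = 0$ ($U{\left(d \right)} = - \frac{d - d}{5} = \left(- \frac{1}{5}\right) 0 = 0$)
$A = -20$ ($A = -27 + 7 = -20$)
$\left(A + U{\left(-5 \right)}\right)^{2} = \left(-20 + 0\right)^{2} = \left(-20\right)^{2} = 400$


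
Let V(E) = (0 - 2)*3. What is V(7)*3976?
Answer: -23856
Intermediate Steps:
V(E) = -6 (V(E) = -2*3 = -6)
V(7)*3976 = -6*3976 = -23856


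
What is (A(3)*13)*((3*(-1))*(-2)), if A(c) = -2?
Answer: -156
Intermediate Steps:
(A(3)*13)*((3*(-1))*(-2)) = (-2*13)*((3*(-1))*(-2)) = -(-78)*(-2) = -26*6 = -156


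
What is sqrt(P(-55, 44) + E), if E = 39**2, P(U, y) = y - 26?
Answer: 9*sqrt(19) ≈ 39.230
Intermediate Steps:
P(U, y) = -26 + y
E = 1521
sqrt(P(-55, 44) + E) = sqrt((-26 + 44) + 1521) = sqrt(18 + 1521) = sqrt(1539) = 9*sqrt(19)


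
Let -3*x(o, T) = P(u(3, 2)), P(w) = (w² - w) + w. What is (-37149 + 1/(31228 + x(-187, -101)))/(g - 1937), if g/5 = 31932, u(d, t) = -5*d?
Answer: -1157302796/4913544619 ≈ -0.23553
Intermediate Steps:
P(w) = w²
g = 159660 (g = 5*31932 = 159660)
x(o, T) = -75 (x(o, T) = -(-5*3)²/3 = -⅓*(-15)² = -⅓*225 = -75)
(-37149 + 1/(31228 + x(-187, -101)))/(g - 1937) = (-37149 + 1/(31228 - 75))/(159660 - 1937) = (-37149 + 1/31153)/157723 = (-37149 + 1/31153)*(1/157723) = -1157302796/31153*1/157723 = -1157302796/4913544619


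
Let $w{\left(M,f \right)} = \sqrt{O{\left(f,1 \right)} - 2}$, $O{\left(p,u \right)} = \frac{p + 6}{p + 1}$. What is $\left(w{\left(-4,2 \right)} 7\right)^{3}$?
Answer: $\frac{686 \sqrt{6}}{9} \approx 186.71$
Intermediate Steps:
$O{\left(p,u \right)} = \frac{6 + p}{1 + p}$
$w{\left(M,f \right)} = \sqrt{-2 + \frac{6 + f}{1 + f}}$ ($w{\left(M,f \right)} = \sqrt{\frac{6 + f}{1 + f} - 2} = \sqrt{-2 + \frac{6 + f}{1 + f}}$)
$\left(w{\left(-4,2 \right)} 7\right)^{3} = \left(\sqrt{\frac{4 - 2}{1 + 2}} \cdot 7\right)^{3} = \left(\sqrt{\frac{4 - 2}{3}} \cdot 7\right)^{3} = \left(\sqrt{\frac{1}{3} \cdot 2} \cdot 7\right)^{3} = \left(\sqrt{\frac{2}{3}} \cdot 7\right)^{3} = \left(\frac{\sqrt{6}}{3} \cdot 7\right)^{3} = \left(\frac{7 \sqrt{6}}{3}\right)^{3} = \frac{686 \sqrt{6}}{9}$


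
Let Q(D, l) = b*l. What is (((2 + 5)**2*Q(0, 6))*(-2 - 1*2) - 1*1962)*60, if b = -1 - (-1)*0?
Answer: -47160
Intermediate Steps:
b = -1 (b = -1 - 1*0 = -1 + 0 = -1)
Q(D, l) = -l
(((2 + 5)**2*Q(0, 6))*(-2 - 1*2) - 1*1962)*60 = (((2 + 5)**2*(-1*6))*(-2 - 1*2) - 1*1962)*60 = ((7**2*(-6))*(-2 - 2) - 1962)*60 = ((49*(-6))*(-4) - 1962)*60 = (-294*(-4) - 1962)*60 = (1176 - 1962)*60 = -786*60 = -47160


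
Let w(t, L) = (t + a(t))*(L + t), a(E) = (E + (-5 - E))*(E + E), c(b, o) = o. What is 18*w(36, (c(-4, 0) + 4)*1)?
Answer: -233280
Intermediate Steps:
a(E) = -10*E
w(t, L) = -9*t*(L + t) (w(t, L) = (t - 10*t)*(L + t) = (-9*t)*(L + t) = -9*t*(L + t))
18*w(36, (c(-4, 0) + 4)*1) = 18*(9*36*(-(0 + 4) - 1*36)) = 18*(9*36*(-4 - 36)) = 18*(9*36*(-40)) = 18*(-12960) = -233280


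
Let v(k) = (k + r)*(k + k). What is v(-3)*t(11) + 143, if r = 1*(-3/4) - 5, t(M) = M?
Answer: 1441/2 ≈ 720.50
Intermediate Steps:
r = -23/4 (r = 1*(-3*¼) - 5 = 1*(-¾) - 5 = -¾ - 5 = -23/4 ≈ -5.7500)
v(k) = 2*k*(-23/4 + k) (v(k) = (k - 23/4)*(k + k) = (-23/4 + k)*(2*k) = 2*k*(-23/4 + k))
v(-3)*t(11) + 143 = ((½)*(-3)*(-23 + 4*(-3)))*11 + 143 = ((½)*(-3)*(-23 - 12))*11 + 143 = ((½)*(-3)*(-35))*11 + 143 = (105/2)*11 + 143 = 1155/2 + 143 = 1441/2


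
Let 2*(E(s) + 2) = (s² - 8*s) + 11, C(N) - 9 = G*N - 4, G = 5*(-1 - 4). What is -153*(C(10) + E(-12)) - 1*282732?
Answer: -528285/2 ≈ -2.6414e+5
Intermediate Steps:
G = -25 (G = 5*(-5) = -25)
C(N) = 5 - 25*N (C(N) = 9 + (-25*N - 4) = 9 + (-4 - 25*N) = 5 - 25*N)
E(s) = 7/2 + s²/2 - 4*s (E(s) = -2 + ((s² - 8*s) + 11)/2 = -2 + (11 + s² - 8*s)/2 = -2 + (11/2 + s²/2 - 4*s) = 7/2 + s²/2 - 4*s)
-153*(C(10) + E(-12)) - 1*282732 = -153*((5 - 25*10) + (7/2 + (½)*(-12)² - 4*(-12))) - 1*282732 = -153*((5 - 250) + (7/2 + (½)*144 + 48)) - 282732 = -153*(-245 + (7/2 + 72 + 48)) - 282732 = -153*(-245 + 247/2) - 282732 = -153*(-243/2) - 282732 = 37179/2 - 282732 = -528285/2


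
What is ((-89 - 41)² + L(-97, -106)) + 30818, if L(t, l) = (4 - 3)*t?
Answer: 47621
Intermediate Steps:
L(t, l) = t (L(t, l) = 1*t = t)
((-89 - 41)² + L(-97, -106)) + 30818 = ((-89 - 41)² - 97) + 30818 = ((-130)² - 97) + 30818 = (16900 - 97) + 30818 = 16803 + 30818 = 47621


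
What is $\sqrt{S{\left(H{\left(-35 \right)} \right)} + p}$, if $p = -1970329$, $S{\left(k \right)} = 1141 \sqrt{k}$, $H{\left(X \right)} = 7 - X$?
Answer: $\sqrt{-1970329 + 1141 \sqrt{42}} \approx 1401.0 i$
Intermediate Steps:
$\sqrt{S{\left(H{\left(-35 \right)} \right)} + p} = \sqrt{1141 \sqrt{7 - -35} - 1970329} = \sqrt{1141 \sqrt{7 + 35} - 1970329} = \sqrt{1141 \sqrt{42} - 1970329} = \sqrt{-1970329 + 1141 \sqrt{42}}$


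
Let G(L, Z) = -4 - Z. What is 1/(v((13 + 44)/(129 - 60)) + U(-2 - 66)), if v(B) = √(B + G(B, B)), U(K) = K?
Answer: -17/1157 - I/2314 ≈ -0.014693 - 0.00043215*I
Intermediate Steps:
v(B) = 2*I (v(B) = √(B + (-4 - B)) = √(-4) = 2*I)
1/(v((13 + 44)/(129 - 60)) + U(-2 - 66)) = 1/(2*I + (-2 - 66)) = 1/(2*I - 68) = 1/(-68 + 2*I) = (-68 - 2*I)/4628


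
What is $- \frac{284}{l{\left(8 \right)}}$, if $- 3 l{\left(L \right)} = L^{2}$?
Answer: $\frac{213}{16} \approx 13.313$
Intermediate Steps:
$l{\left(L \right)} = - \frac{L^{2}}{3}$
$- \frac{284}{l{\left(8 \right)}} = - \frac{284}{\left(- \frac{1}{3}\right) 8^{2}} = - \frac{284}{\left(- \frac{1}{3}\right) 64} = - \frac{284}{- \frac{64}{3}} = \left(-284\right) \left(- \frac{3}{64}\right) = \frac{213}{16}$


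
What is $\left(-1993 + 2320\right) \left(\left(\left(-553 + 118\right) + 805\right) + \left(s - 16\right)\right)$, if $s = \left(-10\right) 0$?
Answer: $115758$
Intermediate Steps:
$s = 0$
$\left(-1993 + 2320\right) \left(\left(\left(-553 + 118\right) + 805\right) + \left(s - 16\right)\right) = \left(-1993 + 2320\right) \left(\left(\left(-553 + 118\right) + 805\right) + \left(0 - 16\right)\right) = 327 \left(\left(-435 + 805\right) - 16\right) = 327 \left(370 - 16\right) = 327 \cdot 354 = 115758$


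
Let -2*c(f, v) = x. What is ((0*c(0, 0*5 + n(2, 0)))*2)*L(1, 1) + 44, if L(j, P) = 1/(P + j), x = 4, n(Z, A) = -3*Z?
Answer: 44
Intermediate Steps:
c(f, v) = -2 (c(f, v) = -½*4 = -2)
((0*c(0, 0*5 + n(2, 0)))*2)*L(1, 1) + 44 = ((0*(-2))*2)/(1 + 1) + 44 = (0*2)/2 + 44 = 0*(½) + 44 = 0 + 44 = 44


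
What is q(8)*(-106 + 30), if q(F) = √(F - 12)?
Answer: -152*I ≈ -152.0*I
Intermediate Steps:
q(F) = √(-12 + F)
q(8)*(-106 + 30) = √(-12 + 8)*(-106 + 30) = √(-4)*(-76) = (2*I)*(-76) = -152*I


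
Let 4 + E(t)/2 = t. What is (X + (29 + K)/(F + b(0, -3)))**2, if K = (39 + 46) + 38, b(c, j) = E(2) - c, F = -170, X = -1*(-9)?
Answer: 499849/7569 ≈ 66.039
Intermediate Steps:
X = 9
E(t) = -8 + 2*t
b(c, j) = -4 - c (b(c, j) = (-8 + 2*2) - c = (-8 + 4) - c = -4 - c)
K = 123 (K = 85 + 38 = 123)
(X + (29 + K)/(F + b(0, -3)))**2 = (9 + (29 + 123)/(-170 + (-4 - 1*0)))**2 = (9 + 152/(-170 + (-4 + 0)))**2 = (9 + 152/(-170 - 4))**2 = (9 + 152/(-174))**2 = (9 + 152*(-1/174))**2 = (9 - 76/87)**2 = (707/87)**2 = 499849/7569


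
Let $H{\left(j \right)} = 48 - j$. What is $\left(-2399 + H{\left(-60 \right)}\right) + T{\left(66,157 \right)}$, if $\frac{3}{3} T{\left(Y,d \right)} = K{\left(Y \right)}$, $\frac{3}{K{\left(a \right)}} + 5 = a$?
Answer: $- \frac{139748}{61} \approx -2290.9$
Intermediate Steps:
$K{\left(a \right)} = \frac{3}{-5 + a}$
$T{\left(Y,d \right)} = \frac{3}{-5 + Y}$
$\left(-2399 + H{\left(-60 \right)}\right) + T{\left(66,157 \right)} = \left(-2399 + \left(48 - -60\right)\right) + \frac{3}{-5 + 66} = \left(-2399 + \left(48 + 60\right)\right) + \frac{3}{61} = \left(-2399 + 108\right) + 3 \cdot \frac{1}{61} = -2291 + \frac{3}{61} = - \frac{139748}{61}$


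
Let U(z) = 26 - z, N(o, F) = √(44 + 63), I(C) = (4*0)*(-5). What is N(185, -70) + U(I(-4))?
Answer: 26 + √107 ≈ 36.344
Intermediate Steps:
I(C) = 0 (I(C) = 0*(-5) = 0)
N(o, F) = √107
N(185, -70) + U(I(-4)) = √107 + (26 - 1*0) = √107 + (26 + 0) = √107 + 26 = 26 + √107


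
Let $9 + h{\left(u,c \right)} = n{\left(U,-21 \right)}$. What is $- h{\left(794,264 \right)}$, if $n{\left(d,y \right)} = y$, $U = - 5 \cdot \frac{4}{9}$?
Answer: $30$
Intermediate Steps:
$U = - \frac{20}{9}$ ($U = - 5 \cdot 4 \cdot \frac{1}{9} = \left(-5\right) \frac{4}{9} = - \frac{20}{9} \approx -2.2222$)
$h{\left(u,c \right)} = -30$ ($h{\left(u,c \right)} = -9 - 21 = -30$)
$- h{\left(794,264 \right)} = \left(-1\right) \left(-30\right) = 30$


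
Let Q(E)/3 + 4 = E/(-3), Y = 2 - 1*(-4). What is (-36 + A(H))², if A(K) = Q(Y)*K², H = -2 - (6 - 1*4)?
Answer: 104976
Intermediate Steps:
Y = 6 (Y = 2 + 4 = 6)
H = -4 (H = -2 - (6 - 4) = -2 - 1*2 = -2 - 2 = -4)
Q(E) = -12 - E (Q(E) = -12 + 3*(E/(-3)) = -12 + 3*(E*(-⅓)) = -12 + 3*(-E/3) = -12 - E)
A(K) = -18*K² (A(K) = (-12 - 1*6)*K² = (-12 - 6)*K² = -18*K²)
(-36 + A(H))² = (-36 - 18*(-4)²)² = (-36 - 18*16)² = (-36 - 288)² = (-324)² = 104976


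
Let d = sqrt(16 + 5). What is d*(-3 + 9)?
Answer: 6*sqrt(21) ≈ 27.495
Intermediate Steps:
d = sqrt(21) ≈ 4.5826
d*(-3 + 9) = sqrt(21)*(-3 + 9) = sqrt(21)*6 = 6*sqrt(21)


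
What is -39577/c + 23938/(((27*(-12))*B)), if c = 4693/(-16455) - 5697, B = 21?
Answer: 546718587869/159466756428 ≈ 3.4284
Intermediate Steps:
c = -93748828/16455 (c = 4693*(-1/16455) - 5697 = -4693/16455 - 5697 = -93748828/16455 ≈ -5697.3)
-39577/c + 23938/(((27*(-12))*B)) = -39577/(-93748828/16455) + 23938/(((27*(-12))*21)) = -39577*(-16455/93748828) + 23938/((-324*21)) = 651239535/93748828 + 23938/(-6804) = 651239535/93748828 + 23938*(-1/6804) = 651239535/93748828 - 11969/3402 = 546718587869/159466756428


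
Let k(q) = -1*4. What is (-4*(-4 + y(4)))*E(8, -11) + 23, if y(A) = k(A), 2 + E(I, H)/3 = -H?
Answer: 887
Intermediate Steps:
k(q) = -4
E(I, H) = -6 - 3*H (E(I, H) = -6 + 3*(-H) = -6 - 3*H)
y(A) = -4
(-4*(-4 + y(4)))*E(8, -11) + 23 = (-4*(-4 - 4))*(-6 - 3*(-11)) + 23 = (-4*(-8))*(-6 + 33) + 23 = 32*27 + 23 = 864 + 23 = 887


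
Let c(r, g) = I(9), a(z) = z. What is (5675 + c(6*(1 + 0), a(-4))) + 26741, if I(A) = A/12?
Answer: 129667/4 ≈ 32417.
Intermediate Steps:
I(A) = A/12 (I(A) = A*(1/12) = A/12)
c(r, g) = 3/4 (c(r, g) = (1/12)*9 = 3/4)
(5675 + c(6*(1 + 0), a(-4))) + 26741 = (5675 + 3/4) + 26741 = 22703/4 + 26741 = 129667/4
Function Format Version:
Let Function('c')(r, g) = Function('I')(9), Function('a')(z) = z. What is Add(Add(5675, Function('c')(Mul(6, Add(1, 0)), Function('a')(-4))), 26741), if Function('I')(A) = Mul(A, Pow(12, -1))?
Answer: Rational(129667, 4) ≈ 32417.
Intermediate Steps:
Function('I')(A) = Mul(Rational(1, 12), A) (Function('I')(A) = Mul(A, Rational(1, 12)) = Mul(Rational(1, 12), A))
Function('c')(r, g) = Rational(3, 4) (Function('c')(r, g) = Mul(Rational(1, 12), 9) = Rational(3, 4))
Add(Add(5675, Function('c')(Mul(6, Add(1, 0)), Function('a')(-4))), 26741) = Add(Add(5675, Rational(3, 4)), 26741) = Add(Rational(22703, 4), 26741) = Rational(129667, 4)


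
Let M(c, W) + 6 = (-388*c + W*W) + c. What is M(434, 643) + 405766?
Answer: 651251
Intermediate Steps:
M(c, W) = -6 + W**2 - 387*c (M(c, W) = -6 + ((-388*c + W*W) + c) = -6 + ((-388*c + W**2) + c) = -6 + ((W**2 - 388*c) + c) = -6 + (W**2 - 387*c) = -6 + W**2 - 387*c)
M(434, 643) + 405766 = (-6 + 643**2 - 387*434) + 405766 = (-6 + 413449 - 167958) + 405766 = 245485 + 405766 = 651251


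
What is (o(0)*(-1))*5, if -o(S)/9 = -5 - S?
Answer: -225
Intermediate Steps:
o(S) = 45 + 9*S (o(S) = -9*(-5 - S) = 45 + 9*S)
(o(0)*(-1))*5 = ((45 + 9*0)*(-1))*5 = ((45 + 0)*(-1))*5 = (45*(-1))*5 = -45*5 = -225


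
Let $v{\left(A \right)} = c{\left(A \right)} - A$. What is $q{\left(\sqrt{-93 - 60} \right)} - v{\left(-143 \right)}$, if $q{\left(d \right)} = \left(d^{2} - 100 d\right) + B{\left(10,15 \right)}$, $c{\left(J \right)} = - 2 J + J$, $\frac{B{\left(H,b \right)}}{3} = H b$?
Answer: $11 - 300 i \sqrt{17} \approx 11.0 - 1236.9 i$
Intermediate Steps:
$B{\left(H,b \right)} = 3 H b$
$c{\left(J \right)} = - J$
$v{\left(A \right)} = - 2 A$ ($v{\left(A \right)} = - A - A = - 2 A$)
$q{\left(d \right)} = 450 + d^{2} - 100 d$ ($q{\left(d \right)} = \left(d^{2} - 100 d\right) + 3 \cdot 10 \cdot 15 = \left(d^{2} - 100 d\right) + 450 = 450 + d^{2} - 100 d$)
$q{\left(\sqrt{-93 - 60} \right)} - v{\left(-143 \right)} = \left(450 + \left(\sqrt{-93 - 60}\right)^{2} - 100 \sqrt{-93 - 60}\right) - \left(-2\right) \left(-143\right) = \left(450 + \left(\sqrt{-153}\right)^{2} - 100 \sqrt{-153}\right) - 286 = \left(450 + \left(3 i \sqrt{17}\right)^{2} - 100 \cdot 3 i \sqrt{17}\right) - 286 = \left(450 - 153 - 300 i \sqrt{17}\right) - 286 = \left(297 - 300 i \sqrt{17}\right) - 286 = 11 - 300 i \sqrt{17}$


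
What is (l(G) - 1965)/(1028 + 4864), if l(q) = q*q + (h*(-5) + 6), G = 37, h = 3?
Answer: -605/5892 ≈ -0.10268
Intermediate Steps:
l(q) = -9 + q² (l(q) = q*q + (3*(-5) + 6) = q² + (-15 + 6) = q² - 9 = -9 + q²)
(l(G) - 1965)/(1028 + 4864) = ((-9 + 37²) - 1965)/(1028 + 4864) = ((-9 + 1369) - 1965)/5892 = (1360 - 1965)*(1/5892) = -605*1/5892 = -605/5892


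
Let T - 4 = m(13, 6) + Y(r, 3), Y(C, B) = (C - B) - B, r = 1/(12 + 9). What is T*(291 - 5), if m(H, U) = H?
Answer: 66352/21 ≈ 3159.6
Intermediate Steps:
r = 1/21 ≈ 0.047619
Y(C, B) = C - 2*B
T = 232/21 (T = 4 + (13 + (1/21 - 2*3)) = 4 + (13 + (1/21 - 6)) = 4 + (13 - 125/21) = 4 + 148/21 = 232/21 ≈ 11.048)
T*(291 - 5) = 232*(291 - 5)/21 = (232/21)*286 = 66352/21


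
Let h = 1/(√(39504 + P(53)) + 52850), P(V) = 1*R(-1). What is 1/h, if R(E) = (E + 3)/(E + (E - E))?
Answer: 52850 + √39502 ≈ 53049.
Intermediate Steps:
R(E) = (3 + E)/E (R(E) = (3 + E)/(E + 0) = (3 + E)/E)
P(V) = -2 (P(V) = 1*((3 - 1)/(-1)) = 1*(-1*2) = 1*(-2) = -2)
h = 1/(52850 + √39502) (h = 1/(√(39504 - 2) + 52850) = 1/(√39502 + 52850) = 1/(52850 + √39502) ≈ 1.8851e-5)
1/h = 1/(26425/1396541499 - √39502/2793082998)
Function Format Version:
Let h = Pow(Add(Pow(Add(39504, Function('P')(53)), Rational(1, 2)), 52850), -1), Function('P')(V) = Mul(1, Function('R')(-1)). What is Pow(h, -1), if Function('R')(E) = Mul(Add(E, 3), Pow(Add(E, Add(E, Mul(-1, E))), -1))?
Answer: Add(52850, Pow(39502, Rational(1, 2))) ≈ 53049.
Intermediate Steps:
Function('R')(E) = Mul(Pow(E, -1), Add(3, E)) (Function('R')(E) = Mul(Add(3, E), Pow(Add(E, 0), -1)) = Mul(Add(3, E), Pow(E, -1)) = Mul(Pow(E, -1), Add(3, E)))
Function('P')(V) = -2 (Function('P')(V) = Mul(1, Mul(Pow(-1, -1), Add(3, -1))) = Mul(1, Mul(-1, 2)) = Mul(1, -2) = -2)
h = Pow(Add(52850, Pow(39502, Rational(1, 2))), -1) (h = Pow(Add(Pow(Add(39504, -2), Rational(1, 2)), 52850), -1) = Pow(Add(Pow(39502, Rational(1, 2)), 52850), -1) = Pow(Add(52850, Pow(39502, Rational(1, 2))), -1) ≈ 1.8851e-5)
Pow(h, -1) = Pow(Add(Rational(26425, 1396541499), Mul(Rational(-1, 2793082998), Pow(39502, Rational(1, 2)))), -1)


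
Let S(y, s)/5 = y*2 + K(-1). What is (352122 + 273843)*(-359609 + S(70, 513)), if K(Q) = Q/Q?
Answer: -224661342360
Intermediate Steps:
K(Q) = 1
S(y, s) = 5 + 10*y (S(y, s) = 5*(y*2 + 1) = 5*(2*y + 1) = 5*(1 + 2*y) = 5 + 10*y)
(352122 + 273843)*(-359609 + S(70, 513)) = (352122 + 273843)*(-359609 + (5 + 10*70)) = 625965*(-359609 + (5 + 700)) = 625965*(-359609 + 705) = 625965*(-358904) = -224661342360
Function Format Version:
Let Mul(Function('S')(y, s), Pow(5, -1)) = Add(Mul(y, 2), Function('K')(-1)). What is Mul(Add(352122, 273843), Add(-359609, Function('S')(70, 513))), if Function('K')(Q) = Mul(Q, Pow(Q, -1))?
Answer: -224661342360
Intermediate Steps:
Function('K')(Q) = 1
Function('S')(y, s) = Add(5, Mul(10, y)) (Function('S')(y, s) = Mul(5, Add(Mul(y, 2), 1)) = Mul(5, Add(Mul(2, y), 1)) = Mul(5, Add(1, Mul(2, y))) = Add(5, Mul(10, y)))
Mul(Add(352122, 273843), Add(-359609, Function('S')(70, 513))) = Mul(Add(352122, 273843), Add(-359609, Add(5, Mul(10, 70)))) = Mul(625965, Add(-359609, Add(5, 700))) = Mul(625965, Add(-359609, 705)) = Mul(625965, -358904) = -224661342360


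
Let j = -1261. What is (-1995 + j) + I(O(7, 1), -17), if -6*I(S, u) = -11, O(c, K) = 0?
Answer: -19525/6 ≈ -3254.2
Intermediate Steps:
I(S, u) = 11/6 (I(S, u) = -⅙*(-11) = 11/6)
(-1995 + j) + I(O(7, 1), -17) = (-1995 - 1261) + 11/6 = -3256 + 11/6 = -19525/6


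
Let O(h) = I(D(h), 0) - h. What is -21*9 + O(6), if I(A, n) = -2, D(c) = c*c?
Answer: -197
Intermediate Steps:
D(c) = c**2
O(h) = -2 - h
-21*9 + O(6) = -21*9 + (-2 - 1*6) = -189 + (-2 - 6) = -189 - 8 = -197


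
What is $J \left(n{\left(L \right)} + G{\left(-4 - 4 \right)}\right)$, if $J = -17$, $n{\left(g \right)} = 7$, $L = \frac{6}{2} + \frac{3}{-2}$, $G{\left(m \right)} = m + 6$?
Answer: $-85$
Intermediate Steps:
$G{\left(m \right)} = 6 + m$
$L = \frac{3}{2}$ ($L = 6 \cdot \frac{1}{2} + 3 \left(- \frac{1}{2}\right) = 3 - \frac{3}{2} = \frac{3}{2} \approx 1.5$)
$J \left(n{\left(L \right)} + G{\left(-4 - 4 \right)}\right) = - 17 \left(7 + \left(6 - 8\right)\right) = - 17 \left(7 - 2\right) = \left(-17\right) 5 = -85$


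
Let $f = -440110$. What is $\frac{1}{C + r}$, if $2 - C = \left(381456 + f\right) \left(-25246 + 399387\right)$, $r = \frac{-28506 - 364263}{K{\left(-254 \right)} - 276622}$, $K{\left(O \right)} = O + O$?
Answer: $\frac{277130}{6081580774832849} \approx 4.5569 \cdot 10^{-11}$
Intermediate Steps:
$K{\left(O \right)} = 2 O$
$r = \frac{392769}{277130}$ ($r = \frac{-28506 - 364263}{2 \left(-254\right) - 276622} = - \frac{392769}{-508 - 276622} = - \frac{392769}{-277130} = \left(-392769\right) \left(- \frac{1}{277130}\right) = \frac{392769}{277130} \approx 1.4173$)
$C = 21944866216$ ($C = 2 - \left(381456 - 440110\right) \left(-25246 + 399387\right) = 2 - \left(-58654\right) 374141 = 2 - -21944866214 = 2 + 21944866214 = 21944866216$)
$\frac{1}{C + r} = \frac{1}{21944866216 + \frac{392769}{277130}} = \frac{1}{\frac{6081580774832849}{277130}} = \frac{277130}{6081580774832849}$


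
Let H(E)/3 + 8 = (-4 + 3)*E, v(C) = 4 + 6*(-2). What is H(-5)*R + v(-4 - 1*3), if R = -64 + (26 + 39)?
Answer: -17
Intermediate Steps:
v(C) = -8 (v(C) = 4 - 12 = -8)
R = 1 (R = -64 + 65 = 1)
H(E) = -24 - 3*E (H(E) = -24 + 3*((-4 + 3)*E) = -24 + 3*(-E) = -24 - 3*E)
H(-5)*R + v(-4 - 1*3) = (-24 - 3*(-5))*1 - 8 = (-24 + 15)*1 - 8 = -9*1 - 8 = -9 - 8 = -17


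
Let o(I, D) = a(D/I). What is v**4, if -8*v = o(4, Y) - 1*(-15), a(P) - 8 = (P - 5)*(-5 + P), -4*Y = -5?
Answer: 17569282202590561/17592186044416 ≈ 998.70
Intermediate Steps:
Y = 5/4 (Y = -1/4*(-5) = 5/4 ≈ 1.2500)
a(P) = 8 + (-5 + P)**2 (a(P) = 8 + (P - 5)*(-5 + P) = 8 + (-5 + P)*(-5 + P) = 8 + (-5 + P)**2)
o(I, D) = 8 + (-5 + D/I)**2
v = -11513/2048 (v = -((8 + (5/4 - 5*4)**2/4**2) - 1*(-15))/8 = -((8 + (5/4 - 20)**2/16) + 15)/8 = -((8 + (-75/4)**2/16) + 15)/8 = -((8 + (1/16)*(5625/16)) + 15)/8 = -((8 + 5625/256) + 15)/8 = -(7673/256 + 15)/8 = -1/8*11513/256 = -11513/2048 ≈ -5.6216)
v**4 = (-11513/2048)**4 = 17569282202590561/17592186044416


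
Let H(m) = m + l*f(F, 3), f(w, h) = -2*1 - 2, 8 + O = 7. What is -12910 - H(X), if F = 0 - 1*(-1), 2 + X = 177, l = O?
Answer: -13089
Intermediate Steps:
O = -1 (O = -8 + 7 = -1)
l = -1
X = 175 (X = -2 + 177 = 175)
F = 1 (F = 0 + 1 = 1)
f(w, h) = -4 (f(w, h) = -2 - 2 = -4)
H(m) = 4 + m (H(m) = m - 1*(-4) = m + 4 = 4 + m)
-12910 - H(X) = -12910 - (4 + 175) = -12910 - 1*179 = -12910 - 179 = -13089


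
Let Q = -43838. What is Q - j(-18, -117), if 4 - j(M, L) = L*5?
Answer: -44427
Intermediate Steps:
j(M, L) = 4 - 5*L (j(M, L) = 4 - L*5 = 4 - 5*L)
Q - j(-18, -117) = -43838 - (4 - 5*(-117)) = -43838 - (4 + 585) = -43838 - 1*589 = -43838 - 589 = -44427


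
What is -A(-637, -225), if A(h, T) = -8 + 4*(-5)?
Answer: 28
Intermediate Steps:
A(h, T) = -28 (A(h, T) = -8 - 20 = -28)
-A(-637, -225) = -1*(-28) = 28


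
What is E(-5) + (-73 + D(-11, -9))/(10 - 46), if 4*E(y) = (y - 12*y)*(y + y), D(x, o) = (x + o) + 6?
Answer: -1621/12 ≈ -135.08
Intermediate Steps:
D(x, o) = 6 + o + x (D(x, o) = (o + x) + 6 = 6 + o + x)
E(y) = -11*y**2/2 (E(y) = ((y - 12*y)*(y + y))/4 = ((-11*y)*(2*y))/4 = (-22*y**2)/4 = -11*y**2/2)
E(-5) + (-73 + D(-11, -9))/(10 - 46) = -11/2*(-5)**2 + (-73 + (6 - 9 - 11))/(10 - 46) = -11/2*25 + (-73 - 14)/(-36) = -275/2 - 87*(-1/36) = -275/2 + 29/12 = -1621/12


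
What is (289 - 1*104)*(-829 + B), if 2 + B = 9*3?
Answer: -148740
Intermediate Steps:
B = 25 (B = -2 + 9*3 = -2 + 27 = 25)
(289 - 1*104)*(-829 + B) = (289 - 1*104)*(-829 + 25) = (289 - 104)*(-804) = 185*(-804) = -148740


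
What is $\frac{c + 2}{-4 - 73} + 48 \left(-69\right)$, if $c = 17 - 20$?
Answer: $- \frac{255023}{77} \approx -3312.0$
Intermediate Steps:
$c = -3$
$\frac{c + 2}{-4 - 73} + 48 \left(-69\right) = \frac{-3 + 2}{-4 - 73} + 48 \left(-69\right) = - \frac{1}{-77} - 3312 = \left(-1\right) \left(- \frac{1}{77}\right) - 3312 = \frac{1}{77} - 3312 = - \frac{255023}{77}$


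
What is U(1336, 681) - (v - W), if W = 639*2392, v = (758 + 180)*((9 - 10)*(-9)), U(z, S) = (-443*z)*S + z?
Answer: -401527106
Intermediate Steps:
U(z, S) = z - 443*S*z (U(z, S) = -443*S*z + z = z - 443*S*z)
v = 8442 (v = 938*(-1*(-9)) = 938*9 = 8442)
W = 1528488
U(1336, 681) - (v - W) = 1336*(1 - 443*681) - (8442 - 1*1528488) = 1336*(1 - 301683) - (8442 - 1528488) = 1336*(-301682) - 1*(-1520046) = -403047152 + 1520046 = -401527106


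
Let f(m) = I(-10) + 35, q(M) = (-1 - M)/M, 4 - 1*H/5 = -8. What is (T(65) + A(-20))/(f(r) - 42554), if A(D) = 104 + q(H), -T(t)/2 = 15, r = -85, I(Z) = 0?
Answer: -4379/2551140 ≈ -0.0017165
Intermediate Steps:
H = 60 (H = 20 - 5*(-8) = 20 + 40 = 60)
q(M) = (-1 - M)/M
f(m) = 35 (f(m) = 0 + 35 = 35)
T(t) = -30 (T(t) = -2*15 = -30)
A(D) = 6179/60 (A(D) = 104 + (-1 - 1*60)/60 = 104 + (-1 - 60)/60 = 104 + (1/60)*(-61) = 104 - 61/60 = 6179/60)
(T(65) + A(-20))/(f(r) - 42554) = (-30 + 6179/60)/(35 - 42554) = (4379/60)/(-42519) = (4379/60)*(-1/42519) = -4379/2551140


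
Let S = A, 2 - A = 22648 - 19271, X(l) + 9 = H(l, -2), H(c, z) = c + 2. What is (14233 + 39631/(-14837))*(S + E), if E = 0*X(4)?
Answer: -712581941250/14837 ≈ -4.8027e+7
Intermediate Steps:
H(c, z) = 2 + c
X(l) = -7 + l (X(l) = -9 + (2 + l) = -7 + l)
A = -3375 (A = 2 - (22648 - 19271) = 2 - 1*3377 = 2 - 3377 = -3375)
E = 0 (E = 0*(-7 + 4) = 0*(-3) = 0)
S = -3375
(14233 + 39631/(-14837))*(S + E) = (14233 + 39631/(-14837))*(-3375 + 0) = (14233 + 39631*(-1/14837))*(-3375) = (14233 - 39631/14837)*(-3375) = (211135390/14837)*(-3375) = -712581941250/14837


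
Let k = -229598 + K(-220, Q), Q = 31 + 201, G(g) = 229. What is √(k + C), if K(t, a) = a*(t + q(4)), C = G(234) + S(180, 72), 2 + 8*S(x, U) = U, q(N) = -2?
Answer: I*√1123457/2 ≈ 529.97*I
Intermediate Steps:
S(x, U) = -¼ + U/8
Q = 232
C = 951/4 (C = 229 + (-¼ + (⅛)*72) = 229 + (-¼ + 9) = 229 + 35/4 = 951/4 ≈ 237.75)
K(t, a) = a*(-2 + t) (K(t, a) = a*(t - 2) = a*(-2 + t))
k = -281102 (k = -229598 + 232*(-2 - 220) = -229598 + 232*(-222) = -229598 - 51504 = -281102)
√(k + C) = √(-281102 + 951/4) = √(-1123457/4) = I*√1123457/2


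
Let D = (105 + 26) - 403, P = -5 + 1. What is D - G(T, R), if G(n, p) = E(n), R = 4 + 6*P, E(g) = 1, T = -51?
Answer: -273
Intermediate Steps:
P = -4
R = -20 (R = 4 + 6*(-4) = 4 - 24 = -20)
G(n, p) = 1
D = -272 (D = 131 - 403 = -272)
D - G(T, R) = -272 - 1*1 = -272 - 1 = -273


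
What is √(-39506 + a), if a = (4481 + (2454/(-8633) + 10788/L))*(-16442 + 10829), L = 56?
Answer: I*√383757855627417866/120862 ≈ 5125.5*I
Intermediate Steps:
a = -3170399024271/120862 (a = (4481 + (2454/(-8633) + 10788/56))*(-16442 + 10829) = (4481 + (2454*(-1/8633) + 10788*(1/56)))*(-5613) = (4481 + (-2454/8633 + 2697/14))*(-5613) = (4481 + 23248845/120862)*(-5613) = (564831467/120862)*(-5613) = -3170399024271/120862 ≈ -2.6232e+7)
√(-39506 + a) = √(-39506 - 3170399024271/120862) = √(-3175173798443/120862) = I*√383757855627417866/120862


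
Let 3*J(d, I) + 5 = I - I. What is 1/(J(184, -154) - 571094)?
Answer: -3/1713287 ≈ -1.7510e-6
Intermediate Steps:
J(d, I) = -5/3 (J(d, I) = -5/3 + (I - I)/3 = -5/3 + (⅓)*0 = -5/3 + 0 = -5/3)
1/(J(184, -154) - 571094) = 1/(-5/3 - 571094) = 1/(-1713287/3) = -3/1713287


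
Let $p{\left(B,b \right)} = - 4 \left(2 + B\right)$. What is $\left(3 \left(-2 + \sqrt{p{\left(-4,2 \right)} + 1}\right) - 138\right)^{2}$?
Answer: $18225$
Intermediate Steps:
$p{\left(B,b \right)} = -8 - 4 B$
$\left(3 \left(-2 + \sqrt{p{\left(-4,2 \right)} + 1}\right) - 138\right)^{2} = \left(3 \left(-2 + \sqrt{\left(-8 - -16\right) + 1}\right) - 138\right)^{2} = \left(3 \left(-2 + \sqrt{\left(-8 + 16\right) + 1}\right) - 138\right)^{2} = \left(3 \left(-2 + \sqrt{8 + 1}\right) - 138\right)^{2} = \left(3 \left(-2 + \sqrt{9}\right) - 138\right)^{2} = \left(3 \left(-2 + 3\right) - 138\right)^{2} = \left(3 \cdot 1 - 138\right)^{2} = \left(3 - 138\right)^{2} = \left(-135\right)^{2} = 18225$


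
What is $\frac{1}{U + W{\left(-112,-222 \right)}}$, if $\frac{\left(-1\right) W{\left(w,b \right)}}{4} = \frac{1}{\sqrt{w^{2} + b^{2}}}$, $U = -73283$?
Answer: $- \frac{1132735331}{83010243261669} + \frac{2 \sqrt{15457}}{83010243261669} \approx -1.3646 \cdot 10^{-5}$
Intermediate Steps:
$W{\left(w,b \right)} = - \frac{4}{\sqrt{b^{2} + w^{2}}}$ ($W{\left(w,b \right)} = - \frac{4}{\sqrt{w^{2} + b^{2}}} = - \frac{4}{\sqrt{b^{2} + w^{2}}}$)
$\frac{1}{U + W{\left(-112,-222 \right)}} = \frac{1}{-73283 - \frac{4}{\sqrt{\left(-222\right)^{2} + \left(-112\right)^{2}}}} = \frac{1}{-73283 - \frac{4}{\sqrt{49284 + 12544}}} = \frac{1}{-73283 - \frac{4}{2 \sqrt{15457}}} = \frac{1}{-73283 - 4 \frac{\sqrt{15457}}{30914}} = \frac{1}{-73283 - \frac{2 \sqrt{15457}}{15457}}$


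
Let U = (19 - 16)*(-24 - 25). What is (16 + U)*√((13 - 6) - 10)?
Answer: -131*I*√3 ≈ -226.9*I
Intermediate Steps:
U = -147 (U = 3*(-49) = -147)
(16 + U)*√((13 - 6) - 10) = (16 - 147)*√((13 - 6) - 10) = -131*√(7 - 10) = -131*I*√3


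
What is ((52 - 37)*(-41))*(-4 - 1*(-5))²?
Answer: -615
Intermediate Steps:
((52 - 37)*(-41))*(-4 - 1*(-5))² = (15*(-41))*(-4 + 5)² = -615*1² = -615*1 = -615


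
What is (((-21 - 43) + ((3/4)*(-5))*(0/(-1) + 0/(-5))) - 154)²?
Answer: 47524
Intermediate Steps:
(((-21 - 43) + ((3/4)*(-5))*(0/(-1) + 0/(-5))) - 154)² = ((-64 + ((3*(¼))*(-5))*(0*(-1) + 0*(-⅕))) - 154)² = ((-64 + ((¾)*(-5))*(0 + 0)) - 154)² = ((-64 - 15/4*0) - 154)² = ((-64 + 0) - 154)² = (-64 - 154)² = (-218)² = 47524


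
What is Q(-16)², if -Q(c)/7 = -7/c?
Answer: 2401/256 ≈ 9.3789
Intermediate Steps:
Q(c) = 49/c (Q(c) = -(-49)/c = 49/c)
Q(-16)² = (49/(-16))² = (49*(-1/16))² = (-49/16)² = 2401/256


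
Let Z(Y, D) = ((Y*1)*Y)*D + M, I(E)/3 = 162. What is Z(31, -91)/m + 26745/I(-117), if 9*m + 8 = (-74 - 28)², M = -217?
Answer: -8784901/421038 ≈ -20.865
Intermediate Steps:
I(E) = 486 (I(E) = 3*162 = 486)
m = 10396/9 (m = -8/9 + (-74 - 28)²/9 = -8/9 + (⅑)*(-102)² = -8/9 + (⅑)*10404 = -8/9 + 1156 = 10396/9 ≈ 1155.1)
Z(Y, D) = -217 + D*Y² (Z(Y, D) = ((Y*1)*Y)*D - 217 = (Y*Y)*D - 217 = Y²*D - 217 = D*Y² - 217 = -217 + D*Y²)
Z(31, -91)/m + 26745/I(-117) = (-217 - 91*31²)/(10396/9) + 26745/486 = (-217 - 91*961)*(9/10396) + 26745*(1/486) = (-217 - 87451)*(9/10396) + 8915/162 = -87668*9/10396 + 8915/162 = -197253/2599 + 8915/162 = -8784901/421038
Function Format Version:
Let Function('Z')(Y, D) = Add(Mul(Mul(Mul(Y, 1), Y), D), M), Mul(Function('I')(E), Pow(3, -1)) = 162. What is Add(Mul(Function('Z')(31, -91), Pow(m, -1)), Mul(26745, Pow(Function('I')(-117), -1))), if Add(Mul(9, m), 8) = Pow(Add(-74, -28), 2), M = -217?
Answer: Rational(-8784901, 421038) ≈ -20.865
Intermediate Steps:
Function('I')(E) = 486 (Function('I')(E) = Mul(3, 162) = 486)
m = Rational(10396, 9) (m = Add(Rational(-8, 9), Mul(Rational(1, 9), Pow(Add(-74, -28), 2))) = Add(Rational(-8, 9), Mul(Rational(1, 9), Pow(-102, 2))) = Add(Rational(-8, 9), Mul(Rational(1, 9), 10404)) = Add(Rational(-8, 9), 1156) = Rational(10396, 9) ≈ 1155.1)
Function('Z')(Y, D) = Add(-217, Mul(D, Pow(Y, 2))) (Function('Z')(Y, D) = Add(Mul(Mul(Mul(Y, 1), Y), D), -217) = Add(Mul(Mul(Y, Y), D), -217) = Add(Mul(Pow(Y, 2), D), -217) = Add(Mul(D, Pow(Y, 2)), -217) = Add(-217, Mul(D, Pow(Y, 2))))
Add(Mul(Function('Z')(31, -91), Pow(m, -1)), Mul(26745, Pow(Function('I')(-117), -1))) = Add(Mul(Add(-217, Mul(-91, Pow(31, 2))), Pow(Rational(10396, 9), -1)), Mul(26745, Pow(486, -1))) = Add(Mul(Add(-217, Mul(-91, 961)), Rational(9, 10396)), Mul(26745, Rational(1, 486))) = Add(Mul(Add(-217, -87451), Rational(9, 10396)), Rational(8915, 162)) = Add(Mul(-87668, Rational(9, 10396)), Rational(8915, 162)) = Add(Rational(-197253, 2599), Rational(8915, 162)) = Rational(-8784901, 421038)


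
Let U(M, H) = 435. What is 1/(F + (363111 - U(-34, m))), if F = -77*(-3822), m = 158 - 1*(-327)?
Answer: 1/656970 ≈ 1.5221e-6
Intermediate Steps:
m = 485 (m = 158 + 327 = 485)
F = 294294
1/(F + (363111 - U(-34, m))) = 1/(294294 + (363111 - 1*435)) = 1/(294294 + (363111 - 435)) = 1/(294294 + 362676) = 1/656970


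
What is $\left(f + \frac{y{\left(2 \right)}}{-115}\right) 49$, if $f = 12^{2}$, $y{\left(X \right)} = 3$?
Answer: $\frac{811293}{115} \approx 7054.7$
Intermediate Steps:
$f = 144$
$\left(f + \frac{y{\left(2 \right)}}{-115}\right) 49 = \left(144 + \frac{3}{-115}\right) 49 = \left(144 + 3 \left(- \frac{1}{115}\right)\right) 49 = \left(144 - \frac{3}{115}\right) 49 = \frac{16557}{115} \cdot 49 = \frac{811293}{115}$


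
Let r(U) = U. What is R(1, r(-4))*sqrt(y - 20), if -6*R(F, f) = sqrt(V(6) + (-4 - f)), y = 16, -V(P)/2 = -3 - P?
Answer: -I*sqrt(2) ≈ -1.4142*I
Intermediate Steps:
V(P) = 6 + 2*P (V(P) = -2*(-3 - P) = 6 + 2*P)
R(F, f) = -sqrt(14 - f)/6 (R(F, f) = -sqrt((6 + 2*6) + (-4 - f))/6 = -sqrt((6 + 12) + (-4 - f))/6 = -sqrt(18 + (-4 - f))/6 = -sqrt(14 - f)/6)
R(1, r(-4))*sqrt(y - 20) = (-sqrt(14 - 1*(-4))/6)*sqrt(16 - 20) = (-sqrt(14 + 4)/6)*sqrt(-4) = (-sqrt(2)/2)*(2*I) = -I*sqrt(2)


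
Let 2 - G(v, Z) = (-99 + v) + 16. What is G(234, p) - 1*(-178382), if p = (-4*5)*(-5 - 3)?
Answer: 178233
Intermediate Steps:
p = 160 (p = -20*(-8) = 160)
G(v, Z) = 85 - v (G(v, Z) = 2 - ((-99 + v) + 16) = 2 - (-83 + v) = 2 + (83 - v) = 85 - v)
G(234, p) - 1*(-178382) = (85 - 1*234) - 1*(-178382) = (85 - 234) + 178382 = -149 + 178382 = 178233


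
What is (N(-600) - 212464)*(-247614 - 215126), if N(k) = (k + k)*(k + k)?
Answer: -568030008640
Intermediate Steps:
N(k) = 4*k² (N(k) = (2*k)*(2*k) = 4*k²)
(N(-600) - 212464)*(-247614 - 215126) = (4*(-600)² - 212464)*(-247614 - 215126) = (4*360000 - 212464)*(-462740) = (1440000 - 212464)*(-462740) = 1227536*(-462740) = -568030008640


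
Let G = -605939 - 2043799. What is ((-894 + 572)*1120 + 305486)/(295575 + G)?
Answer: 55154/2354163 ≈ 0.023428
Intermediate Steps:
G = -2649738
((-894 + 572)*1120 + 305486)/(295575 + G) = ((-894 + 572)*1120 + 305486)/(295575 - 2649738) = (-322*1120 + 305486)/(-2354163) = (-360640 + 305486)*(-1/2354163) = -55154*(-1/2354163) = 55154/2354163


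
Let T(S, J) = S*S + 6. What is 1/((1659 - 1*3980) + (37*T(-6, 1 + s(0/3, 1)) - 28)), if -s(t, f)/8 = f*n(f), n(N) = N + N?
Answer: -1/795 ≈ -0.0012579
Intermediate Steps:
n(N) = 2*N
s(t, f) = -16*f**2 (s(t, f) = -8*f*2*f = -16*f**2)
T(S, J) = 6 + S**2 (T(S, J) = S**2 + 6 = 6 + S**2)
1/((1659 - 1*3980) + (37*T(-6, 1 + s(0/3, 1)) - 28)) = 1/((1659 - 1*3980) + (37*(6 + (-6)**2) - 28)) = 1/((1659 - 3980) + (37*(6 + 36) - 28)) = 1/(-2321 + (37*42 - 28)) = 1/(-2321 + (1554 - 28)) = 1/(-2321 + 1526) = 1/(-795) = -1/795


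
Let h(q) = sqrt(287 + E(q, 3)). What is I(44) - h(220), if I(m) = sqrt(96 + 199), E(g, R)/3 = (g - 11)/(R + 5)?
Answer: sqrt(295) - sqrt(5846)/4 ≈ -1.9392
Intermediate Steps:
E(g, R) = 3*(-11 + g)/(5 + R) (E(g, R) = 3*((g - 11)/(R + 5)) = 3*((-11 + g)/(5 + R)) = 3*(-11 + g)/(5 + R))
I(m) = sqrt(295)
h(q) = sqrt(2263/8 + 3*q/8) (h(q) = sqrt(287 + 3*(-11 + q)/(5 + 3)) = sqrt(287 + 3*(-11 + q)/8) = sqrt(287 + 3*(1/8)*(-11 + q)) = sqrt(287 + (-33/8 + 3*q/8)) = sqrt(2263/8 + 3*q/8))
I(44) - h(220) = sqrt(295) - sqrt(4526 + 6*220)/4 = sqrt(295) - sqrt(4526 + 1320)/4 = sqrt(295) - sqrt(5846)/4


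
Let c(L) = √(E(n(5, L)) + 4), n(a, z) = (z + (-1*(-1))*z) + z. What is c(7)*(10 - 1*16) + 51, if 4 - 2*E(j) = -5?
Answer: 51 - 3*√34 ≈ 33.507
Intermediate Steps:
n(a, z) = 3*z (n(a, z) = (z + 1*z) + z = (z + z) + z = 2*z + z = 3*z)
E(j) = 9/2 (E(j) = 2 - ½*(-5) = 2 + 5/2 = 9/2)
c(L) = √34/2 (c(L) = √(9/2 + 4) = √(17/2) = √34/2)
c(7)*(10 - 1*16) + 51 = (√34/2)*(10 - 1*16) + 51 = (√34/2)*(10 - 16) + 51 = (√34/2)*(-6) + 51 = -3*√34 + 51 = 51 - 3*√34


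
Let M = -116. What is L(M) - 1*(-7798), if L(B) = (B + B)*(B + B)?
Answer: 61622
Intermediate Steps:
L(B) = 4*B² (L(B) = (2*B)*(2*B) = 4*B²)
L(M) - 1*(-7798) = 4*(-116)² - 1*(-7798) = 4*13456 + 7798 = 53824 + 7798 = 61622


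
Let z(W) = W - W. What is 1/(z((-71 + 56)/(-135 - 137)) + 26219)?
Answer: 1/26219 ≈ 3.8140e-5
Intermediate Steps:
z(W) = 0
1/(z((-71 + 56)/(-135 - 137)) + 26219) = 1/(0 + 26219) = 1/26219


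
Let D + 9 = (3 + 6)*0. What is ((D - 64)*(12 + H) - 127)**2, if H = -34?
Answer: 2187441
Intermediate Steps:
D = -9 (D = -9 + (3 + 6)*0 = -9 + 9*0 = -9 + 0 = -9)
((D - 64)*(12 + H) - 127)**2 = ((-9 - 64)*(12 - 34) - 127)**2 = (-73*(-22) - 127)**2 = (1606 - 127)**2 = 1479**2 = 2187441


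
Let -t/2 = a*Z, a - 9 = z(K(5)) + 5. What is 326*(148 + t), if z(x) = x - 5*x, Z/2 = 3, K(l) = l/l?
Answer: 9128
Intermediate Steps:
K(l) = 1
Z = 6 (Z = 2*3 = 6)
z(x) = -4*x
a = 10 (a = 9 + (-4*1 + 5) = 9 + (-4 + 5) = 9 + 1 = 10)
t = -120 (t = -20*6 = -2*60 = -120)
326*(148 + t) = 326*(148 - 120) = 326*28 = 9128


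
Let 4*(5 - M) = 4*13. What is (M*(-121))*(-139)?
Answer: -134552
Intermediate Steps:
M = -8 (M = 5 - 13 = -8)
(M*(-121))*(-139) = -8*(-121)*(-139) = 968*(-139) = -134552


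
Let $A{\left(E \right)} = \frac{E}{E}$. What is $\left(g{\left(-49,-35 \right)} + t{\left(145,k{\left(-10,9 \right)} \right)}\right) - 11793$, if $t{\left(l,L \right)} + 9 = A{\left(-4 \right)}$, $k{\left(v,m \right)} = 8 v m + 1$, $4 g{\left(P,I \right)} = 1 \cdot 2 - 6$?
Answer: $-11802$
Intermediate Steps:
$A{\left(E \right)} = 1$
$g{\left(P,I \right)} = -1$ ($g{\left(P,I \right)} = \frac{1 \cdot 2 - 6}{4} = \frac{2 - 6}{4} = \frac{1}{4} \left(-4\right) = -1$)
$k{\left(v,m \right)} = 1 + 8 m v$ ($k{\left(v,m \right)} = 8 m v + 1 = 1 + 8 m v$)
$t{\left(l,L \right)} = -8$ ($t{\left(l,L \right)} = -9 + 1 = -8$)
$\left(g{\left(-49,-35 \right)} + t{\left(145,k{\left(-10,9 \right)} \right)}\right) - 11793 = \left(-1 - 8\right) - 11793 = -9 - 11793 = -11802$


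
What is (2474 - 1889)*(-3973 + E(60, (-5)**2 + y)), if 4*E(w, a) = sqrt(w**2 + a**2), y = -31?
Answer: -2324205 + 1755*sqrt(101)/2 ≈ -2.3154e+6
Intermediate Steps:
E(w, a) = sqrt(a**2 + w**2)/4 (E(w, a) = sqrt(w**2 + a**2)/4 = sqrt(a**2 + w**2)/4)
(2474 - 1889)*(-3973 + E(60, (-5)**2 + y)) = (2474 - 1889)*(-3973 + sqrt(((-5)**2 - 31)**2 + 60**2)/4) = 585*(-3973 + sqrt((25 - 31)**2 + 3600)/4) = 585*(-3973 + sqrt((-6)**2 + 3600)/4) = 585*(-3973 + sqrt(36 + 3600)/4) = 585*(-3973 + sqrt(3636)/4) = 585*(-3973 + (6*sqrt(101))/4) = 585*(-3973 + 3*sqrt(101)/2) = -2324205 + 1755*sqrt(101)/2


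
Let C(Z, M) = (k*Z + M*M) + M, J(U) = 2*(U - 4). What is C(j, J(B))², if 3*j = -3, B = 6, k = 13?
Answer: 49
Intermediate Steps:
j = -1 (j = (⅓)*(-3) = -1)
J(U) = -8 + 2*U (J(U) = 2*(-4 + U) = -8 + 2*U)
C(Z, M) = M + M² + 13*Z (C(Z, M) = (13*Z + M*M) + M = (13*Z + M²) + M = (M² + 13*Z) + M = M + M² + 13*Z)
C(j, J(B))² = ((-8 + 2*6) + (-8 + 2*6)² + 13*(-1))² = ((-8 + 12) + (-8 + 12)² - 13)² = (4 + 4² - 13)² = (4 + 16 - 13)² = 7² = 49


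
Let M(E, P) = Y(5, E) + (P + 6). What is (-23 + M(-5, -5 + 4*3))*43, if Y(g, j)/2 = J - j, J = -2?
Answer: -172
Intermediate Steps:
Y(g, j) = -4 - 2*j (Y(g, j) = 2*(-2 - j) = -4 - 2*j)
M(E, P) = 2 + P - 2*E (M(E, P) = (-4 - 2*E) + (P + 6) = (-4 - 2*E) + (6 + P) = 2 + P - 2*E)
(-23 + M(-5, -5 + 4*3))*43 = (-23 + (2 + (-5 + 4*3) - 2*(-5)))*43 = (-23 + (2 + (-5 + 12) + 10))*43 = (-23 + (2 + 7 + 10))*43 = (-23 + 19)*43 = -4*43 = -172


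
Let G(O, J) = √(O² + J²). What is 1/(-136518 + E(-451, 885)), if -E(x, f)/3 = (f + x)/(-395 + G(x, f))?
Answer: -4724687567/645007822611165 + 217*√986626/2580031290444660 ≈ -7.3249e-6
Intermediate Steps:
G(O, J) = √(J² + O²)
E(x, f) = -3*(f + x)/(-395 + √(f² + x²))
1/(-136518 + E(-451, 885)) = 1/(-136518 + 3*(-1*885 - 1*(-451))/(-395 + √(885² + (-451)²))) = 1/(-136518 + 3*(-885 + 451)/(-395 + √(783225 + 203401))) = 1/(-136518 + 3*(-434)/(-395 + √986626)) = 1/(-136518 - 1302/(-395 + √986626))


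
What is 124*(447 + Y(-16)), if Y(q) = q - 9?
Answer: 52328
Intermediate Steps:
Y(q) = -9 + q
124*(447 + Y(-16)) = 124*(447 + (-9 - 16)) = 124*(447 - 25) = 124*422 = 52328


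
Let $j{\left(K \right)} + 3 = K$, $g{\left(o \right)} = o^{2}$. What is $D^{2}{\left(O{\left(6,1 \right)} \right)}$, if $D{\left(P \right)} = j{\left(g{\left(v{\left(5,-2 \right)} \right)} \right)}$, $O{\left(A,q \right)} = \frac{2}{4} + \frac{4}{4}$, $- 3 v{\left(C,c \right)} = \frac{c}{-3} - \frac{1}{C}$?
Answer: $\frac{36312676}{4100625} \approx 8.8554$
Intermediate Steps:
$v{\left(C,c \right)} = \frac{1}{3 C} + \frac{c}{9}$ ($v{\left(C,c \right)} = - \frac{\frac{c}{-3} - \frac{1}{C}}{3} = - \frac{c \left(- \frac{1}{3}\right) - \frac{1}{C}}{3} = - \frac{- \frac{c}{3} - \frac{1}{C}}{3} = - \frac{- \frac{1}{C} - \frac{c}{3}}{3} = \frac{1}{3 C} + \frac{c}{9}$)
$j{\left(K \right)} = -3 + K$
$O{\left(A,q \right)} = \frac{3}{2}$ ($O{\left(A,q \right)} = 2 \cdot \frac{1}{4} + 4 \cdot \frac{1}{4} = \frac{1}{2} + 1 = \frac{3}{2}$)
$D{\left(P \right)} = - \frac{6026}{2025}$ ($D{\left(P \right)} = -3 + \left(\frac{3 + 5 \left(-2\right)}{9 \cdot 5}\right)^{2} = -3 + \left(\frac{1}{9} \cdot \frac{1}{5} \left(3 - 10\right)\right)^{2} = -3 + \left(\frac{1}{9} \cdot \frac{1}{5} \left(-7\right)\right)^{2} = -3 + \left(- \frac{7}{45}\right)^{2} = -3 + \frac{49}{2025} = - \frac{6026}{2025}$)
$D^{2}{\left(O{\left(6,1 \right)} \right)} = \left(- \frac{6026}{2025}\right)^{2} = \frac{36312676}{4100625}$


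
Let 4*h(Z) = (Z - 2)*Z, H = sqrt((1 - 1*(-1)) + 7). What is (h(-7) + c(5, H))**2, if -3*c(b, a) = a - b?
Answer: 38809/144 ≈ 269.51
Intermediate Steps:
H = 3 (H = sqrt((1 + 1) + 7) = sqrt(2 + 7) = sqrt(9) = 3)
h(Z) = Z*(-2 + Z)/4 (h(Z) = ((Z - 2)*Z)/4 = ((-2 + Z)*Z)/4 = (Z*(-2 + Z))/4 = Z*(-2 + Z)/4)
c(b, a) = -a/3 + b/3 (c(b, a) = -(a - b)/3 = -a/3 + b/3)
(h(-7) + c(5, H))**2 = ((1/4)*(-7)*(-2 - 7) + (-1/3*3 + (1/3)*5))**2 = ((1/4)*(-7)*(-9) + (-1 + 5/3))**2 = (63/4 + 2/3)**2 = (197/12)**2 = 38809/144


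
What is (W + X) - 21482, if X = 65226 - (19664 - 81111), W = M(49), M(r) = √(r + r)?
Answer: 105191 + 7*√2 ≈ 1.0520e+5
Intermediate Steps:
M(r) = √2*√r (M(r) = √(2*r) = √2*√r)
W = 7*√2 (W = √2*√49 = √2*7 = 7*√2 ≈ 9.8995)
X = 126673 (X = 65226 - 1*(-61447) = 65226 + 61447 = 126673)
(W + X) - 21482 = (7*√2 + 126673) - 21482 = (126673 + 7*√2) - 21482 = 105191 + 7*√2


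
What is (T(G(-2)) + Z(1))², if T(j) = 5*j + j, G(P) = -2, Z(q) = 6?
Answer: 36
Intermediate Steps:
T(j) = 6*j
(T(G(-2)) + Z(1))² = (6*(-2) + 6)² = (-12 + 6)² = (-6)² = 36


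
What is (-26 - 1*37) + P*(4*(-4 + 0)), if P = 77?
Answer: -1295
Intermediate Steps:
(-26 - 1*37) + P*(4*(-4 + 0)) = (-26 - 1*37) + 77*(4*(-4 + 0)) = (-26 - 37) + 77*(4*(-4)) = -63 + 77*(-16) = -63 - 1232 = -1295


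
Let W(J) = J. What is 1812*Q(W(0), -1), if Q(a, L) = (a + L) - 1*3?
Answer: -7248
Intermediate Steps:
Q(a, L) = -3 + L + a (Q(a, L) = (L + a) - 3 = -3 + L + a)
1812*Q(W(0), -1) = 1812*(-3 - 1 + 0) = 1812*(-4) = -7248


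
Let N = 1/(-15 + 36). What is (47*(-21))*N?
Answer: -47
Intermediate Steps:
N = 1/21 ≈ 0.047619
(47*(-21))*N = (47*(-21))*(1/21) = -987*1/21 = -47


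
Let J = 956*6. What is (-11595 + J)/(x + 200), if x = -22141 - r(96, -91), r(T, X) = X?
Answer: 5859/21850 ≈ 0.26815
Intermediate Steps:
J = 5736
x = -22050 (x = -22141 - 1*(-91) = -22141 + 91 = -22050)
(-11595 + J)/(x + 200) = (-11595 + 5736)/(-22050 + 200) = -5859/(-21850) = -5859*(-1/21850) = 5859/21850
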